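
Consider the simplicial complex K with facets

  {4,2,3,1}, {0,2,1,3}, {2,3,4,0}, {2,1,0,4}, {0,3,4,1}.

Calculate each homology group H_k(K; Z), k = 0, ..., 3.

H_0 = Z,  H_1 = 0,  H_2 = 0,  H_3 = Z.

Fix the vertex order 0 < 1 < 2 < 3 < 4 and write every simplex with vertices in increasing order. Then dim K = 3 and the simplices of K are:

  0-simplices (5): [0], [1], [2], [3], [4]
  1-simplices (10): [0,1], [0,2], [0,3], [0,4], [1,2], [1,3], [1,4], [2,3], [2,4], [3,4]
  2-simplices (10): [0,1,2], [0,1,3], [0,1,4], [0,2,3], [0,2,4], [0,3,4], [1,2,3], [1,2,4], [1,3,4], [2,3,4]
  3-simplices (5): [0,1,2,3], [0,1,2,4], [0,1,3,4], [0,2,3,4], [1,2,3,4]

so the chain groups are C_0 ≅ Z^5, C_1 ≅ Z^10, C_2 ≅ Z^10, C_3 ≅ Z^5.

The boundary map ∂_1: C_1 → C_0 sends each edge [p,q] (with p < q) to q − p.
The 5×10 boundary matrix has rank 4 and Smith normal form diag(1,1,1,1).

The boundary map ∂_2: C_2 → C_1 sends each 2-simplex [p,q,r] to [q,r] − [p,r] + [p,q]. For instance
  ∂[0,2,4] = [2,4] − [0,4] + [0,2],
  ∂[2,3,4] = [3,4] − [2,4] + [2,3].
The 10×10 boundary matrix has rank 6 and Smith normal form diag(1,1,1,1,1,1).

Boundary ∂_3: C_3 → C_2 sends each 3-simplex σ to the alternating sum Σ_i (−1)^i (σ with its i-th vertex removed). For instance
  ∂[0,2,3,4] = [2,3,4] − [0,3,4] + [0,2,4] − [0,2,3],
  ∂[1,2,3,4] = [2,3,4] − [1,3,4] + [1,2,4] − [1,2,3].
This gives a 10×5 integer matrix of rank 4; reducing to Smith normal form yields diagonal entries (1,1,1,1).

Reading off H_k = ker ∂_k / im ∂_{k+1}:

  H_0: rank C_0 − rank ∂_1 = 5 − 4 = 1, and the invariant factors of ∂_1 are all 1, so H_0 ≅ Z.
  H_1: rank ker ∂_1 − rank ∂_2 = (10 − 4) − 6 = 0, and the invariant factors of ∂_2 are all 1, so H_1 ≅ 0.
  H_2: rank ker ∂_2 − rank ∂_3 = (10 − 6) − 4 = 0, and the invariant factors of ∂_3 are all 1, so H_2 ≅ 0.
  H_3: rank ker ∂_3 − rank ∂_4 = (5 − 4) − 0 = 1, and there is no ∂_4, so H_3 ≅ Z.

(K is a triangulation of the 3-sphere S^3.)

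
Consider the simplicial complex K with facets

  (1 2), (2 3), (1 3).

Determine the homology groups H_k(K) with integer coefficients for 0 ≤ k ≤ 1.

H_0 = Z,  H_1 = Z.

K has 3 vertices, 3 edges.
rank ∂_0 = 0, rank ∂_1 = 2 ⇒ b_0 = 3 − 0 − 2 = 1; all invariant factors of ∂_1 are 1 so no torsion. So H_0 ≅ Z.
rank ∂_1 = 2, rank ∂_2 = 0 ⇒ b_1 = 3 − 2 − 0 = 1. So H_1 ≅ Z.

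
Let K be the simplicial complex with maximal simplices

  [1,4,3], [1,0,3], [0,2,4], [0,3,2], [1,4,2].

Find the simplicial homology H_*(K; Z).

We work with the vertex ordering 0 < 1 < 2 < 3 < 4. The simplices of K, each written with vertices in increasing order, are:

  0-simplices (5): [0], [1], [2], [3], [4]
  1-simplices (10): [0,1], [0,2], [0,3], [0,4], [1,2], [1,3], [1,4], [2,3], [2,4], [3,4]
  2-simplices (5): [0,1,3], [0,2,3], [0,2,4], [1,2,4], [1,3,4]

so the chain groups are C_0 ≅ Z^5, C_1 ≅ Z^10, C_2 ≅ Z^5.

Boundary ∂_1: C_1 → C_0 sends each edge [p,q] (with p < q) to q − p. For instance
  ∂[0,3] = [3] − [0].
This gives a 5×10 integer matrix of rank 4; reducing to Smith normal form yields diagonal entries (1,1,1,1).

The boundary map ∂_2: C_2 → C_1 maps a triangle to the signed sum of its edges. For instance
  ∂[0,2,4] = [2,4] − [0,4] + [0,2],
  ∂[1,3,4] = [3,4] − [1,4] + [1,3].
As a 10×5 matrix over Z this has rank 5, with invariant factors (1,1,1,1,1).

From H_k ≅ ker(∂_k) / im(∂_{k+1}) we obtain:

  H_0: rank C_0 − rank ∂_1 = 5 − 4 = 1, and the invariant factors of ∂_1 are all 1, so H_0 ≅ Z.
  H_1: rank ker ∂_1 − rank ∂_2 = (10 − 4) − 5 = 1, and the invariant factors of ∂_2 are all 1, so H_1 ≅ Z.
  H_2: rank ker ∂_2 − rank ∂_3 = (5 − 5) − 0 = 0, and there is no ∂_3, so H_2 ≅ 0.

H_0 = Z,  H_1 = Z,  H_2 = 0.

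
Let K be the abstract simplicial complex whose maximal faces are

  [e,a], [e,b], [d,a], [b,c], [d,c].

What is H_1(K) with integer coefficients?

Order the vertices as a < b < c < d < e. Listing each simplex with vertices in this order, K has dimension 1 with simplices:

  0-simplices (5): a, b, c, d, e
  1-simplices (5): ad, ae, bc, be, cd

so the chain groups are C_0 ≅ Z^5, C_1 ≅ Z^5.

Boundary ∂_1: C_1 → C_0 sends each edge [p,q] (with p < q) to q − p. For instance
  ∂ad = d − a.
The 5×5 boundary matrix has rank 4 and Smith normal form diag(1,1,1,1).

Now H_k = ker ∂_k / im ∂_{k+1}, so:

  H_1: rank ker ∂_1 − rank ∂_2 = (5 − 4) − 0 = 1, and there is no ∂_2, so H_1 = Z.

(K is a triangulation of the circle S^1.)

H_1 ≅ Z.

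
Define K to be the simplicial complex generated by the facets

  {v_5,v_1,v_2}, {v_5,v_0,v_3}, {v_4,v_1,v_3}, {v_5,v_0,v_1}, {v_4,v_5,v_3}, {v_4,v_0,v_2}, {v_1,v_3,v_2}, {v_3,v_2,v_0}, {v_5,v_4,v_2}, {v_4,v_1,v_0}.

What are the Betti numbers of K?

Order the vertices as v_0 < v_1 < v_2 < v_3 < v_4 < v_5. Listing each simplex with vertices in this order, K has dimension 2 with simplices:

  0-simplices (6): [v_0], [v_1], [v_2], [v_3], [v_4], [v_5]
  1-simplices (15): (15 of them)
  2-simplices (10): [v_0,v_1,v_4], [v_0,v_1,v_5], [v_0,v_2,v_3], [v_0,v_2,v_4], [v_0,v_3,v_5], [v_1,v_2,v_3], [v_1,v_2,v_5], [v_1,v_3,v_4], [v_2,v_4,v_5], [v_3,v_4,v_5]

giving chain groups C_0 ≅ Z^6, C_1 ≅ Z^15, C_2 ≅ Z^10.

Boundary ∂_1: C_1 → C_0 maps an edge to its endpoints' difference, ∂[p,q] = q − p.
The resulting 6×15 matrix has rank 5, and its Smith normal form has invariant factors (1,1,1,1,1).

∂_2: C_2 → C_1 acts by ∂[p,q,r] = [q,r] − [p,r] + [p,q]. For instance
  ∂[v_0,v_1,v_4] = [v_1,v_4] − [v_0,v_4] + [v_0,v_1],
  ∂[v_0,v_1,v_5] = [v_1,v_5] − [v_0,v_5] + [v_0,v_1].
As a 15×10 matrix over Z this has rank 10, with invariant factors (1,1,1,1,1,1,1,1,1,2).

Computing H_k = (kernel of ∂_k) / (image of ∂_{k+1}):

  H_0: rank C_0 − rank ∂_1 = 6 − 5 = 1, and the invariant factors of ∂_1 are all 1, so H_0 ≅ Z.
  H_1: rank ker ∂_1 − rank ∂_2 = (15 − 5) − 10 = 0, and ∂_2 has invariant factor 2 > 1, so H_1 ≅ Z/2.
  H_2: rank ker ∂_2 − rank ∂_3 = (10 − 10) − 0 = 0, and there is no ∂_3, so H_2 ≅ 0.

Hence the Betti numbers are b_0 = 1, b_1 = 0, b_2 = 0.

b_0 = 1, b_1 = 0, b_2 = 0.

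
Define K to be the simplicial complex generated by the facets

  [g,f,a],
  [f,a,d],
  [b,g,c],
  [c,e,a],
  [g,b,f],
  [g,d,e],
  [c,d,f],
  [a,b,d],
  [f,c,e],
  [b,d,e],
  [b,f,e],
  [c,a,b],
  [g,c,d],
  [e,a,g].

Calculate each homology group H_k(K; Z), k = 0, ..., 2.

H_0 = Z,  H_1 = Z^2,  H_2 = Z.

Take the total order a < b < c < d < e < f < g on the vertex set. Then K (dimension 2) consists of the simplices:

  0-simplices (7): a, b, c, d, e, f, g
  1-simplices (21): ab, ac, ad, ae, af, ag, bc, bd, be, bf, bg, cd, ce, cf, cg, de, df, dg, ef, eg, fg
  2-simplices (14): abc, abd, ace, adf, aeg, afg, bcg, bde, bef, bfg, cdf, cdg, cef, deg

so the chain groups are C_0 ≅ Z^7, C_1 ≅ Z^21, C_2 ≅ Z^14.

Boundary ∂_1: C_1 → C_0 sends each edge [p,q] (with p < q) to q − p. For instance
  ∂bd = d − b.
As a 7×21 matrix over Z this has rank 6, with invariant factors (1,1,1,1,1,1).

The boundary map ∂_2: C_2 → C_1 maps a triangle to the signed sum of its edges. For instance
  ∂bfg = fg − bg + bf,
  ∂abc = bc − ac + ab.
The resulting 21×14 matrix has rank 13, and its Smith normal form has invariant factors (1,1,1,1,1,1,1,1,1,1,1,1,1).

From H_k ≅ ker(∂_k) / im(∂_{k+1}) we obtain:

  H_0: rank C_0 − rank ∂_1 = 7 − 6 = 1, and the invariant factors of ∂_1 are all 1, so H_0 ≅ Z.
  H_1: rank ker ∂_1 − rank ∂_2 = (21 − 6) − 13 = 2, and the invariant factors of ∂_2 are all 1, so H_1 ≅ Z^2.
  H_2: rank ker ∂_2 − rank ∂_3 = (14 − 13) − 0 = 1, and there is no ∂_3, so H_2 ≅ Z.

As a check, the Euler characteristic is 7 − 21 + 14 = 0, which agrees with 1 − 2 + 1 = 0.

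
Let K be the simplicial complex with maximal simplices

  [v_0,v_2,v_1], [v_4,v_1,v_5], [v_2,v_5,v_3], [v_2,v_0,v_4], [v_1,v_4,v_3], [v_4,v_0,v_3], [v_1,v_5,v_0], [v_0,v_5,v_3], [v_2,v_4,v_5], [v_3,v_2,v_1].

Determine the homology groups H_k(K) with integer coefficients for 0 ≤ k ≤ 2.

Order the vertices as v_0 < v_1 < v_2 < v_3 < v_4 < v_5. Listing each simplex with vertices in this order, K has dimension 2 with simplices:

  0-simplices (6): [v_0], [v_1], [v_2], [v_3], [v_4], [v_5]
  1-simplices (15): (15 of them)
  2-simplices (10): [v_0,v_1,v_2], [v_0,v_1,v_5], [v_0,v_2,v_4], [v_0,v_3,v_4], [v_0,v_3,v_5], [v_1,v_2,v_3], [v_1,v_3,v_4], [v_1,v_4,v_5], [v_2,v_3,v_5], [v_2,v_4,v_5]

giving chain groups C_0 ≅ Z^6, C_1 ≅ Z^15, C_2 ≅ Z^10.

The boundary map ∂_1: C_1 → C_0 maps an edge to its endpoints' difference, ∂[p,q] = q − p. For instance
  ∂[v_2,v_4] = [v_4] − [v_2].
The resulting 6×15 matrix has rank 5, and its Smith normal form has invariant factors (1,1,1,1,1).

Boundary ∂_2: C_2 → C_1 sends each 2-simplex [p,q,r] to [q,r] − [p,r] + [p,q]. For instance
  ∂[v_1,v_3,v_4] = [v_3,v_4] − [v_1,v_4] + [v_1,v_3],
  ∂[v_1,v_2,v_3] = [v_2,v_3] − [v_1,v_3] + [v_1,v_2].
The resulting 15×10 matrix has rank 10, and its Smith normal form has invariant factors (1,1,1,1,1,1,1,1,1,2).

Reading off H_k = ker ∂_k / im ∂_{k+1}:

  H_0: rank C_0 − rank ∂_1 = 6 − 5 = 1, and the invariant factors of ∂_1 are all 1, so H_0 = Z.
  H_1: rank ker ∂_1 − rank ∂_2 = (15 − 5) − 10 = 0, and ∂_2 has invariant factor 2 > 1, so H_1 = Z/2.
  H_2: rank ker ∂_2 − rank ∂_3 = (10 − 10) − 0 = 0, and there is no ∂_3, so H_2 = 0.

H_0 = Z,  H_1 = Z/2,  H_2 = 0.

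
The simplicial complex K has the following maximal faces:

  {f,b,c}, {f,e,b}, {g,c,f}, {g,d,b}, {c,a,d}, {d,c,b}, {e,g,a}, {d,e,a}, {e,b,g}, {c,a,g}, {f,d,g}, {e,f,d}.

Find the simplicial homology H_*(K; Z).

H_0 = Z,  H_1 = Z/2,  H_2 = 0.

Order the vertices as a < b < c < d < e < f < g. Listing each simplex with vertices in this order, K has dimension 2 with simplices:

  0-simplices (7): a, b, c, d, e, f, g
  1-simplices (18): ac, ad, ae, ag, bc, bd, be, bf, bg, cd, cf, cg, de, df, dg, ef, eg, fg
  2-simplices (12): acd, acg, ade, aeg, bcd, bcf, bdg, bef, beg, cfg, def, dfg

Hence C_0 ≅ Z^7, C_1 ≅ Z^18, C_2 ≅ Z^12.

The boundary map ∂_1: C_1 → C_0 maps an edge to its endpoints' difference, ∂[p,q] = q − p.
The 7×18 boundary matrix has rank 6 and Smith normal form diag(1,1,1,1,1,1).

∂_2: C_2 → C_1 sends each 2-simplex [p,q,r] to [q,r] − [p,r] + [p,q]. For instance
  ∂bcd = cd − bd + bc,
  ∂acg = cg − ag + ac.
The resulting 18×12 matrix has rank 12, and its Smith normal form has invariant factors (1,1,1,1,1,1,1,1,1,1,1,2).

From H_k ≅ ker(∂_k) / im(∂_{k+1}) we obtain:

  H_0: rank C_0 − rank ∂_1 = 7 − 6 = 1, and the invariant factors of ∂_1 are all 1, so H_0 ≅ Z.
  H_1: rank ker ∂_1 − rank ∂_2 = (18 − 6) − 12 = 0, and ∂_2 has invariant factor 2 > 1, so H_1 ≅ Z/2.
  H_2: rank ker ∂_2 − rank ∂_3 = (12 − 12) − 0 = 0, and there is no ∂_3, so H_2 ≅ 0.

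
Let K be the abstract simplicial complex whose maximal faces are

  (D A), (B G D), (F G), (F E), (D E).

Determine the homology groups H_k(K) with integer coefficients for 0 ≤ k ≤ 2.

We work with the vertex ordering A < B < D < E < F < G. The simplices of K, each written with vertices in increasing order, are:

  0-simplices (6): A, B, D, E, F, G
  1-simplices (7): AD, BD, BG, DE, DG, EF, FG
  2-simplices (1): BDG

Hence C_0 ≅ Z^6, C_1 ≅ Z^7, C_2 ≅ Z^1.

∂_1: C_1 → C_0 sends each edge [p,q] (with p < q) to q − p.
This gives a 6×7 integer matrix of rank 5; reducing to Smith normal form yields diagonal entries (1,1,1,1,1).

∂_2: C_2 → C_1 sends each 2-simplex [p,q,r] to [q,r] − [p,r] + [p,q]. For instance
  ∂BDG = DG − BG + BD.
As a 7×1 matrix over Z this has rank 1, with invariant factors (1).

Now H_k = ker ∂_k / im ∂_{k+1}, so:

  H_0: rank C_0 − rank ∂_1 = 6 − 5 = 1, and the invariant factors of ∂_1 are all 1, so H_0 = Z.
  H_1: rank ker ∂_1 − rank ∂_2 = (7 − 5) − 1 = 1, and the invariant factors of ∂_2 are all 1, so H_1 = Z.
  H_2: rank ker ∂_2 − rank ∂_3 = (1 − 1) − 0 = 0, and there is no ∂_3, so H_2 = 0.

H_0 = Z,  H_1 = Z,  H_2 = 0.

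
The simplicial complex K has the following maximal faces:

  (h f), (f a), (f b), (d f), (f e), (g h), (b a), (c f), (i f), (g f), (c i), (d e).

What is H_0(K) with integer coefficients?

K has 9 vertices, 12 edges.
rank ∂_0 = 0, rank ∂_1 = 8 ⇒ b_0 = 9 − 0 − 8 = 1; all invariant factors of ∂_1 are 1 so no torsion. So H_0 = Z.

H_0 = Z.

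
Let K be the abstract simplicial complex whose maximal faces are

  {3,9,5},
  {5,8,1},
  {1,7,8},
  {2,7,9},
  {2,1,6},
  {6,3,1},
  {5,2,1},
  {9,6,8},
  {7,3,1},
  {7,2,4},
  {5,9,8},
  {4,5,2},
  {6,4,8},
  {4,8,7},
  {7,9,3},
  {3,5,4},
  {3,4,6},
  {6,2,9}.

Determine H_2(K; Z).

K has 9 vertices, 27 edges, 18 triangles.
rank ∂_2 = 17, rank ∂_3 = 0 ⇒ b_2 = 18 − 17 − 0 = 1. So H_2 ≅ Z.

H_2 ≅ Z.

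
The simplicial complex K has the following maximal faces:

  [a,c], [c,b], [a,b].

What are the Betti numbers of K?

Fix the vertex order a < b < c and write every simplex with vertices in increasing order. Then dim K = 1 and the simplices of K are:

  0-simplices (3): a, b, c
  1-simplices (3): ab, ac, bc

so the chain groups are C_0 ≅ Z^3, C_1 ≅ Z^3.

The boundary map ∂_1: C_1 → C_0 maps an edge to its endpoints' difference, ∂[p,q] = q − p. For instance
  ∂ac = c − a.
The resulting 3×3 matrix has rank 2, and its Smith normal form has invariant factors (1,1).

Reading off H_k = ker ∂_k / im ∂_{k+1}:

  H_0: rank C_0 − rank ∂_1 = 3 − 2 = 1, and the invariant factors of ∂_1 are all 1, so H_0 ≅ Z.
  H_1: rank ker ∂_1 − rank ∂_2 = (3 − 2) − 0 = 1, and there is no ∂_2, so H_1 ≅ Z.

Hence the Betti numbers are b_0 = 1, b_1 = 1.

b_0 = 1, b_1 = 1.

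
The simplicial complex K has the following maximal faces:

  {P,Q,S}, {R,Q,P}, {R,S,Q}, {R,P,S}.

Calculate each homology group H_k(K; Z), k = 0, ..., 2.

H_0 = Z,  H_1 = 0,  H_2 = Z.

K has 4 vertices, 6 edges, 4 triangles.
rank ∂_0 = 0, rank ∂_1 = 3 ⇒ b_0 = 4 − 0 − 3 = 1; all invariant factors of ∂_1 are 1 so no torsion. So H_0 ≅ Z.
rank ∂_1 = 3, rank ∂_2 = 3 ⇒ b_1 = 6 − 3 − 3 = 0; all invariant factors of ∂_2 are 1 so no torsion. So H_1 ≅ 0.
rank ∂_2 = 3, rank ∂_3 = 0 ⇒ b_2 = 4 − 3 − 0 = 1. So H_2 ≅ Z.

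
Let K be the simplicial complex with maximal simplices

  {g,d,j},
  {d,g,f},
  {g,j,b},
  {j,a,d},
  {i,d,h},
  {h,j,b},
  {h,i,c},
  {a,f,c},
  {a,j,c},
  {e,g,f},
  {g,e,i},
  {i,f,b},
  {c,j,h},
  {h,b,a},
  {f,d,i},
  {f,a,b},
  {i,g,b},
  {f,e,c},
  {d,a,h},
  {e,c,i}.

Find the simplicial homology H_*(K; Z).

H_0 ≅ Z,  H_1 ≅ Z ⊕ Z/2,  H_2 = 0.

K has 10 vertices, 30 edges, 20 triangles.
rank ∂_0 = 0, rank ∂_1 = 9 ⇒ b_0 = 10 − 0 − 9 = 1; all invariant factors of ∂_1 are 1 so no torsion. So H_0 ≅ Z.
rank ∂_1 = 9, rank ∂_2 = 20 ⇒ b_1 = 30 − 9 − 20 = 1; ∂_2 has invariant factor(s) [2] giving torsion. So H_1 ≅ Z ⊕ Z/2.
rank ∂_2 = 20, rank ∂_3 = 0 ⇒ b_2 = 20 − 20 − 0 = 0. So H_2 ≅ 0.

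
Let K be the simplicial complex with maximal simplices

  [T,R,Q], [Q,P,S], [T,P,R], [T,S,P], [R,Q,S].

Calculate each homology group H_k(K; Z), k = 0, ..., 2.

H_0 = Z,  H_1 = Z,  H_2 = 0.

Order the vertices as P < Q < R < S < T. Listing each simplex with vertices in this order, K has dimension 2 with simplices:

  0-simplices (5): P, Q, R, S, T
  1-simplices (10): PQ, PR, PS, PT, QR, QS, QT, RS, RT, ST
  2-simplices (5): PQS, PRT, PST, QRS, QRT

Hence C_0 ≅ Z^5, C_1 ≅ Z^10, C_2 ≅ Z^5.

Boundary ∂_1: C_1 → C_0 sends each edge [p,q] (with p < q) to q − p. For instance
  ∂PR = R − P.
The 5×10 boundary matrix has rank 4 and Smith normal form diag(1,1,1,1).

∂_2: C_2 → C_1 acts by ∂[p,q,r] = [q,r] − [p,r] + [p,q]. For instance
  ∂PRT = RT − PT + PR,
  ∂QRT = RT − QT + QR.
As a 10×5 matrix over Z this has rank 5, with invariant factors (1,1,1,1,1).

From H_k ≅ ker(∂_k) / im(∂_{k+1}) we obtain:

  H_0: rank C_0 − rank ∂_1 = 5 − 4 = 1, and the invariant factors of ∂_1 are all 1, so H_0 ≅ Z.
  H_1: rank ker ∂_1 − rank ∂_2 = (10 − 4) − 5 = 1, and the invariant factors of ∂_2 are all 1, so H_1 ≅ Z.
  H_2: rank ker ∂_2 − rank ∂_3 = (5 − 5) − 0 = 0, and there is no ∂_3, so H_2 ≅ 0.

As a check, the Euler characteristic is 5 − 10 + 5 = 0, which agrees with 1 − 1 + 0 = 0.
(K is a triangulation of the Möbius band.)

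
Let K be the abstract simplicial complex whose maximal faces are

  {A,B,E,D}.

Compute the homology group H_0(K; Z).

Fix the vertex order A < B < D < E and write every simplex with vertices in increasing order. Then dim K = 3 and the simplices of K are:

  0-simplices (4): A, B, D, E
  1-simplices (6): AB, AD, AE, BD, BE, DE
  2-simplices (4): ABD, ABE, ADE, BDE
  3-simplices (1): ABDE

Hence C_0 ≅ Z^4, C_1 ≅ Z^6, C_2 ≅ Z^4, C_3 ≅ Z^1.

∂_1: C_1 → C_0 sends each edge [p,q] (with p < q) to q − p. For instance
  ∂BD = D − B.
This gives a 4×6 integer matrix of rank 3; reducing to Smith normal form yields diagonal entries (1,1,1).

The boundary map ∂_2: C_2 → C_1 maps a triangle to the signed sum of its edges. For instance
  ∂ABE = BE − AE + AB,
  ∂ABD = BD − AD + AB.
The 6×4 boundary matrix has rank 3 and Smith normal form diag(1,1,1).

∂_3: C_3 → C_2 sends each 3-simplex σ to the alternating sum Σ_i (−1)^i (σ with its i-th vertex removed). For instance
  ∂ABDE = BDE − ADE + ABE − ABD.
The 4×1 boundary matrix has rank 1 and Smith normal form diag(1).

From H_k ≅ ker(∂_k) / im(∂_{k+1}) we obtain:

  H_0: rank C_0 − rank ∂_1 = 4 − 3 = 1, and the invariant factors of ∂_1 are all 1, so H_0 = Z.

H_0 ≅ Z.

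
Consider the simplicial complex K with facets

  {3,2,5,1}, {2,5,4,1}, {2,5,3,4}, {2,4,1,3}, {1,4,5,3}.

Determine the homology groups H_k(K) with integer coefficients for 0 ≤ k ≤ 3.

We work with the vertex ordering 1 < 2 < 3 < 4 < 5. The simplices of K, each written with vertices in increasing order, are:

  0-simplices (5): [1], [2], [3], [4], [5]
  1-simplices (10): [1,2], [1,3], [1,4], [1,5], [2,3], [2,4], [2,5], [3,4], [3,5], [4,5]
  2-simplices (10): [1,2,3], [1,2,4], [1,2,5], [1,3,4], [1,3,5], [1,4,5], [2,3,4], [2,3,5], [2,4,5], [3,4,5]
  3-simplices (5): [1,2,3,4], [1,2,3,5], [1,2,4,5], [1,3,4,5], [2,3,4,5]

so the chain groups are C_0 ≅ Z^5, C_1 ≅ Z^10, C_2 ≅ Z^10, C_3 ≅ Z^5.

Boundary ∂_1: C_1 → C_0 maps an edge to its endpoints' difference, ∂[p,q] = q − p. For instance
  ∂[2,5] = [5] − [2].
This gives a 5×10 integer matrix of rank 4; reducing to Smith normal form yields diagonal entries (1,1,1,1).

The boundary map ∂_2: C_2 → C_1 acts by ∂[p,q,r] = [q,r] − [p,r] + [p,q]. For instance
  ∂[1,3,5] = [3,5] − [1,5] + [1,3],
  ∂[1,3,4] = [3,4] − [1,4] + [1,3].
The 10×10 boundary matrix has rank 6 and Smith normal form diag(1,1,1,1,1,1).

The boundary map ∂_3: C_3 → C_2 sends each 3-simplex σ to the alternating sum Σ_i (−1)^i (σ with its i-th vertex removed). For instance
  ∂[2,3,4,5] = [3,4,5] − [2,4,5] + [2,3,5] − [2,3,4],
  ∂[1,2,3,4] = [2,3,4] − [1,3,4] + [1,2,4] − [1,2,3].
This gives a 10×5 integer matrix of rank 4; reducing to Smith normal form yields diagonal entries (1,1,1,1).

Now H_k = ker ∂_k / im ∂_{k+1}, so:

  H_0: rank C_0 − rank ∂_1 = 5 − 4 = 1, and the invariant factors of ∂_1 are all 1, so H_0 = Z.
  H_1: rank ker ∂_1 − rank ∂_2 = (10 − 4) − 6 = 0, and the invariant factors of ∂_2 are all 1, so H_1 = 0.
  H_2: rank ker ∂_2 − rank ∂_3 = (10 − 6) − 4 = 0, and the invariant factors of ∂_3 are all 1, so H_2 = 0.
  H_3: rank ker ∂_3 − rank ∂_4 = (5 − 4) − 0 = 1, and there is no ∂_4, so H_3 = Z.

H_0 = Z,  H_1 = 0,  H_2 = 0,  H_3 = Z.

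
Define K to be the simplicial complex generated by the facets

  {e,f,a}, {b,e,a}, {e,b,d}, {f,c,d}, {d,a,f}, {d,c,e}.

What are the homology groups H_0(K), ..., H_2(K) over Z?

H_0 ≅ Z,  H_1 ≅ Z,  H_2 = 0.

We work with the vertex ordering a < b < c < d < e < f. The simplices of K, each written with vertices in increasing order, are:

  0-simplices (6): a, b, c, d, e, f
  1-simplices (12): ab, ad, ae, af, bd, be, cd, ce, cf, de, df, ef
  2-simplices (6): abe, adf, aef, bde, cde, cdf

giving chain groups C_0 ≅ Z^6, C_1 ≅ Z^12, C_2 ≅ Z^6.

∂_1: C_1 → C_0 maps an edge to its endpoints' difference, ∂[p,q] = q − p.
The 6×12 boundary matrix has rank 5 and Smith normal form diag(1,1,1,1,1).

Boundary ∂_2: C_2 → C_1 sends each 2-simplex [p,q,r] to [q,r] − [p,r] + [p,q]. For instance
  ∂cde = de − ce + cd,
  ∂aef = ef − af + ae.
This gives a 12×6 integer matrix of rank 6; reducing to Smith normal form yields diagonal entries (1,1,1,1,1,1).

Reading off H_k = ker ∂_k / im ∂_{k+1}:

  H_0: rank C_0 − rank ∂_1 = 6 − 5 = 1, and the invariant factors of ∂_1 are all 1, so H_0 = Z.
  H_1: rank ker ∂_1 − rank ∂_2 = (12 − 5) − 6 = 1, and the invariant factors of ∂_2 are all 1, so H_1 = Z.
  H_2: rank ker ∂_2 − rank ∂_3 = (6 − 6) − 0 = 0, and there is no ∂_3, so H_2 = 0.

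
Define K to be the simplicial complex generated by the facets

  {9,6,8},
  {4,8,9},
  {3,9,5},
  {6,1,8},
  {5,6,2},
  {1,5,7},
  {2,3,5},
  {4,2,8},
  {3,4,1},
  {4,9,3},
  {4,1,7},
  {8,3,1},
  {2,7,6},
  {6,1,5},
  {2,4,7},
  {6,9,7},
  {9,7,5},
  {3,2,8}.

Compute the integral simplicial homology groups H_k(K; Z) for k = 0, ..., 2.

We work with the vertex ordering 1 < 2 < 3 < 4 < 5 < 6 < 7 < 8 < 9. The simplices of K, each written with vertices in increasing order, are:

  0-simplices (9): [1], [2], [3], [4], [5], [6], [7], [8], [9]
  1-simplices (27): (27 of them)
  2-simplices (18): [1,3,4], [1,3,8], [1,4,7], [1,5,6], [1,5,7], [1,6,8], [2,3,5], [2,3,8], [2,4,7], [2,4,8], [2,5,6], [2,6,7], [3,4,9], [3,5,9], [4,8,9], [5,7,9], [6,7,9], [6,8,9]

so the chain groups are C_0 ≅ Z^9, C_1 ≅ Z^27, C_2 ≅ Z^18.

Boundary ∂_1: C_1 → C_0 maps an edge to its endpoints' difference, ∂[p,q] = q − p. For instance
  ∂[2,3] = [3] − [2].
As a 9×27 matrix over Z this has rank 8, with invariant factors (1,1,1,1,1,1,1,1).

Boundary ∂_2: C_2 → C_1 sends each 2-simplex [p,q,r] to [q,r] − [p,r] + [p,q]. For instance
  ∂[2,5,6] = [5,6] − [2,6] + [2,5],
  ∂[2,3,8] = [3,8] − [2,8] + [2,3].
This gives a 27×18 integer matrix of rank 18; reducing to Smith normal form yields diagonal entries (1,1,1,1,1,1,1,1,1,1,1,1,1,1,1,1,1,2).

Reading off H_k = ker ∂_k / im ∂_{k+1}:

  H_0: rank C_0 − rank ∂_1 = 9 − 8 = 1, and the invariant factors of ∂_1 are all 1, so H_0 ≅ Z.
  H_1: rank ker ∂_1 − rank ∂_2 = (27 − 8) − 18 = 1, and ∂_2 has invariant factor 2 > 1, so H_1 ≅ Z ⊕ Z_2.
  H_2: rank ker ∂_2 − rank ∂_3 = (18 − 18) − 0 = 0, and there is no ∂_3, so H_2 ≅ 0.

As a check, the Euler characteristic is 9 − 27 + 18 = 0, which agrees with 1 − 1 + 0 = 0.

H_0 = Z,  H_1 = Z ⊕ Z_2,  H_2 = 0.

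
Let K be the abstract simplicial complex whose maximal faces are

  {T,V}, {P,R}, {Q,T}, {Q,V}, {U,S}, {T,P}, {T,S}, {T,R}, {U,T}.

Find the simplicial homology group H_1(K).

H_1 = Z^3.

Take the total order P < Q < R < S < T < U < V on the vertex set. Then K (dimension 1) consists of the simplices:

  0-simplices (7): P, Q, R, S, T, U, V
  1-simplices (9): PR, PT, QT, QV, RT, ST, SU, TU, TV

so the chain groups are C_0 ≅ Z^7, C_1 ≅ Z^9.

The boundary map ∂_1: C_1 → C_0 is given by ∂[p,q] = [q] − [p].
As a 7×9 matrix over Z this has rank 6, with invariant factors (1,1,1,1,1,1).

Now H_k = ker ∂_k / im ∂_{k+1}, so:

  H_1: rank ker ∂_1 − rank ∂_2 = (9 − 6) − 0 = 3, and there is no ∂_2, so H_1 ≅ Z^3.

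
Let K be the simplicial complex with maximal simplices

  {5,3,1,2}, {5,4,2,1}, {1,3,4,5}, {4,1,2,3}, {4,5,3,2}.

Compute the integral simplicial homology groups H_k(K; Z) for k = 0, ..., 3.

Fix the vertex order 1 < 2 < 3 < 4 < 5 and write every simplex with vertices in increasing order. Then dim K = 3 and the simplices of K are:

  0-simplices (5): [1], [2], [3], [4], [5]
  1-simplices (10): [1,2], [1,3], [1,4], [1,5], [2,3], [2,4], [2,5], [3,4], [3,5], [4,5]
  2-simplices (10): [1,2,3], [1,2,4], [1,2,5], [1,3,4], [1,3,5], [1,4,5], [2,3,4], [2,3,5], [2,4,5], [3,4,5]
  3-simplices (5): [1,2,3,4], [1,2,3,5], [1,2,4,5], [1,3,4,5], [2,3,4,5]

giving chain groups C_0 ≅ Z^5, C_1 ≅ Z^10, C_2 ≅ Z^10, C_3 ≅ Z^5.

The boundary map ∂_1: C_1 → C_0 is given by ∂[p,q] = [q] − [p].
As a 5×10 matrix over Z this has rank 4, with invariant factors (1,1,1,1).

Boundary ∂_2: C_2 → C_1 acts by ∂[p,q,r] = [q,r] − [p,r] + [p,q]. For instance
  ∂[2,3,5] = [3,5] − [2,5] + [2,3],
  ∂[1,2,4] = [2,4] − [1,4] + [1,2].
As a 10×10 matrix over Z this has rank 6, with invariant factors (1,1,1,1,1,1).

Boundary ∂_3: C_3 → C_2 sends each 3-simplex σ to the alternating sum Σ_i (−1)^i (σ with its i-th vertex removed). For instance
  ∂[1,2,3,4] = [2,3,4] − [1,3,4] + [1,2,4] − [1,2,3],
  ∂[1,2,3,5] = [2,3,5] − [1,3,5] + [1,2,5] − [1,2,3].
The 10×5 boundary matrix has rank 4 and Smith normal form diag(1,1,1,1).

Now H_k = ker ∂_k / im ∂_{k+1}, so:

  H_0: rank C_0 − rank ∂_1 = 5 − 4 = 1, and the invariant factors of ∂_1 are all 1, so H_0 ≅ Z.
  H_1: rank ker ∂_1 − rank ∂_2 = (10 − 4) − 6 = 0, and the invariant factors of ∂_2 are all 1, so H_1 ≅ 0.
  H_2: rank ker ∂_2 − rank ∂_3 = (10 − 6) − 4 = 0, and the invariant factors of ∂_3 are all 1, so H_2 ≅ 0.
  H_3: rank ker ∂_3 − rank ∂_4 = (5 − 4) − 0 = 1, and there is no ∂_4, so H_3 ≅ Z.

H_0 ≅ Z,  H_1 = 0,  H_2 = 0,  H_3 ≅ Z.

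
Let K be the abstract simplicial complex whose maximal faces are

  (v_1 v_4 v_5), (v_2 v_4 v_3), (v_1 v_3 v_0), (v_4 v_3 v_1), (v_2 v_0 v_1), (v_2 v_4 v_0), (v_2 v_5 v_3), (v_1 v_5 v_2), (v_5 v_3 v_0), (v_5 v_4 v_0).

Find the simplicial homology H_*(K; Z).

H_0 ≅ Z,  H_1 ≅ Z/2Z,  H_2 = 0.

We work with the vertex ordering v_0 < v_1 < v_2 < v_3 < v_4 < v_5. The simplices of K, each written with vertices in increasing order, are:

  0-simplices (6): [v_0], [v_1], [v_2], [v_3], [v_4], [v_5]
  1-simplices (15): (15 of them)
  2-simplices (10): [v_0,v_1,v_2], [v_0,v_1,v_3], [v_0,v_2,v_4], [v_0,v_3,v_5], [v_0,v_4,v_5], [v_1,v_2,v_5], [v_1,v_3,v_4], [v_1,v_4,v_5], [v_2,v_3,v_4], [v_2,v_3,v_5]

giving chain groups C_0 ≅ Z^6, C_1 ≅ Z^15, C_2 ≅ Z^10.

Boundary ∂_1: C_1 → C_0 maps an edge to its endpoints' difference, ∂[p,q] = q − p.
As a 6×15 matrix over Z this has rank 5, with invariant factors (1,1,1,1,1).

The boundary map ∂_2: C_2 → C_1 maps a triangle to the signed sum of its edges. For instance
  ∂[v_1,v_2,v_5] = [v_2,v_5] − [v_1,v_5] + [v_1,v_2],
  ∂[v_1,v_3,v_4] = [v_3,v_4] − [v_1,v_4] + [v_1,v_3].
The resulting 15×10 matrix has rank 10, and its Smith normal form has invariant factors (1,1,1,1,1,1,1,1,1,2).

Computing H_k = (kernel of ∂_k) / (image of ∂_{k+1}):

  H_0: rank C_0 − rank ∂_1 = 6 − 5 = 1, and the invariant factors of ∂_1 are all 1, so H_0 = Z.
  H_1: rank ker ∂_1 − rank ∂_2 = (15 − 5) − 10 = 0, and ∂_2 has invariant factor 2 > 1, so H_1 = Z/2Z.
  H_2: rank ker ∂_2 − rank ∂_3 = (10 − 10) − 0 = 0, and there is no ∂_3, so H_2 = 0.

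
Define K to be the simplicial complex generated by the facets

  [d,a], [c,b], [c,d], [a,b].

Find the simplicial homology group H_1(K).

H_1 = Z.

Fix the vertex order a < b < c < d and write every simplex with vertices in increasing order. Then dim K = 1 and the simplices of K are:

  0-simplices (4): a, b, c, d
  1-simplices (4): ab, ad, bc, cd

giving chain groups C_0 ≅ Z^4, C_1 ≅ Z^4.

Boundary ∂_1: C_1 → C_0 sends each edge [p,q] (with p < q) to q − p.
The resulting 4×4 matrix has rank 3, and its Smith normal form has invariant factors (1,1,1).

Reading off H_k = ker ∂_k / im ∂_{k+1}:

  H_1: rank ker ∂_1 − rank ∂_2 = (4 − 3) − 0 = 1, and there is no ∂_2, so H_1 = Z.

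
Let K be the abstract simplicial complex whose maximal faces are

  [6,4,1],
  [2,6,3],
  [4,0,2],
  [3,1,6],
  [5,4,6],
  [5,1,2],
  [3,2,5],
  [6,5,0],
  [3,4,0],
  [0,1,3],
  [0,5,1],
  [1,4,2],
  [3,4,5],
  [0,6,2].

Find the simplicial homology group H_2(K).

H_2 ≅ Z.

Take the total order 0 < 1 < 2 < 3 < 4 < 5 < 6 on the vertex set. Then K (dimension 2) consists of the simplices:

  0-simplices (7): [0], [1], [2], [3], [4], [5], [6]
  1-simplices (21): [0,1], [0,2], [0,3], [0,4], [0,5], [0,6], [1,2], [1,3], [1,4], [1,5], [1,6], [2,3], [2,4], [2,5], [2,6], [3,4], [3,5], [3,6], [4,5], [4,6], [5,6]
  2-simplices (14): [0,1,3], [0,1,5], [0,2,4], [0,2,6], [0,3,4], [0,5,6], [1,2,4], [1,2,5], [1,3,6], [1,4,6], [2,3,5], [2,3,6], [3,4,5], [4,5,6]

so the chain groups are C_0 ≅ Z^7, C_1 ≅ Z^21, C_2 ≅ Z^14.

The boundary map ∂_1: C_1 → C_0 maps an edge to its endpoints' difference, ∂[p,q] = q − p.
This gives a 7×21 integer matrix of rank 6; reducing to Smith normal form yields diagonal entries (1,1,1,1,1,1).

The boundary map ∂_2: C_2 → C_1 acts by ∂[p,q,r] = [q,r] − [p,r] + [p,q]. For instance
  ∂[0,1,5] = [1,5] − [0,5] + [0,1],
  ∂[1,3,6] = [3,6] − [1,6] + [1,3].
The resulting 21×14 matrix has rank 13, and its Smith normal form has invariant factors (1,1,1,1,1,1,1,1,1,1,1,1,1).

Now H_k = ker ∂_k / im ∂_{k+1}, so:

  H_2: rank ker ∂_2 − rank ∂_3 = (14 − 13) − 0 = 1, and there is no ∂_3, so H_2 ≅ Z.

(K is a triangulation of the torus T^2.)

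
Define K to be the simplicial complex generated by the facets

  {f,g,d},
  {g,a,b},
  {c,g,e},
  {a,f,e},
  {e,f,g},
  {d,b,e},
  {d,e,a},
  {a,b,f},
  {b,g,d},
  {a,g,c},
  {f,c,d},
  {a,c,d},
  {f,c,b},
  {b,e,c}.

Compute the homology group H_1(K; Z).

H_1 = Z^2.

We work with the vertex ordering a < b < c < d < e < f < g. The simplices of K, each written with vertices in increasing order, are:

  0-simplices (7): a, b, c, d, e, f, g
  1-simplices (21): ab, ac, ad, ae, af, ag, bc, bd, be, bf, bg, cd, ce, cf, cg, de, df, dg, ef, eg, fg
  2-simplices (14): abf, abg, acd, acg, ade, aef, bce, bcf, bde, bdg, cdf, ceg, dfg, efg

Hence C_0 ≅ Z^7, C_1 ≅ Z^21, C_2 ≅ Z^14.

Boundary ∂_1: C_1 → C_0 maps an edge to its endpoints' difference, ∂[p,q] = q − p. For instance
  ∂cf = f − c.
The resulting 7×21 matrix has rank 6, and its Smith normal form has invariant factors (1,1,1,1,1,1).

∂_2: C_2 → C_1 acts by ∂[p,q,r] = [q,r] − [p,r] + [p,q]. For instance
  ∂ade = de − ae + ad,
  ∂acd = cd − ad + ac.
This gives a 21×14 integer matrix of rank 13; reducing to Smith normal form yields diagonal entries (1,1,1,1,1,1,1,1,1,1,1,1,1).

Computing H_k = (kernel of ∂_k) / (image of ∂_{k+1}):

  H_1: rank ker ∂_1 − rank ∂_2 = (21 − 6) − 13 = 2, and the invariant factors of ∂_2 are all 1, so H_1 = Z^2.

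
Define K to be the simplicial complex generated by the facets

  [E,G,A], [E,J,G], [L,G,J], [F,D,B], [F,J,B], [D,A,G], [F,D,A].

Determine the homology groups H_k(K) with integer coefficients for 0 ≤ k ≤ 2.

H_0 = Z,  H_1 = Z,  H_2 = 0.

K has 8 vertices, 15 edges, 7 triangles.
rank ∂_0 = 0, rank ∂_1 = 7 ⇒ b_0 = 8 − 0 − 7 = 1; all invariant factors of ∂_1 are 1 so no torsion. So H_0 = Z.
rank ∂_1 = 7, rank ∂_2 = 7 ⇒ b_1 = 15 − 7 − 7 = 1; all invariant factors of ∂_2 are 1 so no torsion. So H_1 = Z.
rank ∂_2 = 7, rank ∂_3 = 0 ⇒ b_2 = 7 − 7 − 0 = 0. So H_2 = 0.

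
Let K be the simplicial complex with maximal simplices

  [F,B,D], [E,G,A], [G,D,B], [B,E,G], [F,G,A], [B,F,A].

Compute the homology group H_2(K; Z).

H_2 = 0.

K has 6 vertices, 12 edges, 6 triangles.
rank ∂_2 = 6, rank ∂_3 = 0 ⇒ b_2 = 6 − 6 − 0 = 0. So H_2 = 0.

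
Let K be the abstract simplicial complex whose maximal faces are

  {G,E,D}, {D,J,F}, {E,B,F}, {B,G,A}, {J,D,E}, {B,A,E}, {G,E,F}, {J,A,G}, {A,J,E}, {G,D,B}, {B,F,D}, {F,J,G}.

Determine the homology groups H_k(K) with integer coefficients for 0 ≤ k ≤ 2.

H_0 ≅ Z,  H_1 ≅ Z/2,  H_2 = 0.

Take the total order A < B < D < E < F < G < J on the vertex set. Then K (dimension 2) consists of the simplices:

  0-simplices (7): A, B, D, E, F, G, J
  1-simplices (18): AB, AE, AG, AJ, BD, BE, BF, BG, DE, DF, DG, DJ, EF, EG, EJ, FG, FJ, GJ
  2-simplices (12): ABE, ABG, AEJ, AGJ, BDF, BDG, BEF, DEG, DEJ, DFJ, EFG, FGJ

so the chain groups are C_0 ≅ Z^7, C_1 ≅ Z^18, C_2 ≅ Z^12.

∂_1: C_1 → C_0 maps an edge to its endpoints' difference, ∂[p,q] = q − p. For instance
  ∂DE = E − D.
The resulting 7×18 matrix has rank 6, and its Smith normal form has invariant factors (1,1,1,1,1,1).

The boundary map ∂_2: C_2 → C_1 maps a triangle to the signed sum of its edges. For instance
  ∂DFJ = FJ − DJ + DF,
  ∂FGJ = GJ − FJ + FG.
As a 18×12 matrix over Z this has rank 12, with invariant factors (1,1,1,1,1,1,1,1,1,1,1,2).

Now H_k = ker ∂_k / im ∂_{k+1}, so:

  H_0: rank C_0 − rank ∂_1 = 7 − 6 = 1, and the invariant factors of ∂_1 are all 1, so H_0 = Z.
  H_1: rank ker ∂_1 − rank ∂_2 = (18 − 6) − 12 = 0, and ∂_2 has invariant factor 2 > 1, so H_1 = Z/2.
  H_2: rank ker ∂_2 − rank ∂_3 = (12 − 12) − 0 = 0, and there is no ∂_3, so H_2 = 0.

As a check, the Euler characteristic is 7 − 18 + 12 = 1, which agrees with 1 − 0 + 0 = 1.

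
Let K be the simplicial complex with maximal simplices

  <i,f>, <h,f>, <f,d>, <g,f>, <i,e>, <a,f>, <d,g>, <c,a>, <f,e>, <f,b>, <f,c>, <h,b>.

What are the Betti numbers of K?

Order the vertices as a < b < c < d < e < f < g < h < i. Listing each simplex with vertices in this order, K has dimension 1 with simplices:

  0-simplices (9): a, b, c, d, e, f, g, h, i
  1-simplices (12): ac, af, bf, bh, cf, df, dg, ef, ei, fg, fh, fi

Hence C_0 ≅ Z^9, C_1 ≅ Z^12.

The boundary map ∂_1: C_1 → C_0 sends each edge [p,q] (with p < q) to q − p. For instance
  ∂fi = i − f.
As a 9×12 matrix over Z this has rank 8, with invariant factors (1,1,1,1,1,1,1,1).

Computing H_k = (kernel of ∂_k) / (image of ∂_{k+1}):

  H_0: rank C_0 − rank ∂_1 = 9 − 8 = 1, and the invariant factors of ∂_1 are all 1, so H_0 ≅ Z.
  H_1: rank ker ∂_1 − rank ∂_2 = (12 − 8) − 0 = 4, and there is no ∂_2, so H_1 ≅ Z^4.

As a check, the Euler characteristic is 9 − 12 = -3, which agrees with 1 − 4 = -3.

Hence the Betti numbers are b_0 = 1, b_1 = 4.

b_0 = 1, b_1 = 4.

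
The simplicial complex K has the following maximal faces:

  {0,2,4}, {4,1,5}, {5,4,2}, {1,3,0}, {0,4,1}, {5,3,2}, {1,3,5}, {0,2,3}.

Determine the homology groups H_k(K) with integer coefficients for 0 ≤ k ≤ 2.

H_0 ≅ Z,  H_1 = 0,  H_2 ≅ Z.

Fix the vertex order 0 < 1 < 2 < 3 < 4 < 5 and write every simplex with vertices in increasing order. Then dim K = 2 and the simplices of K are:

  0-simplices (6): [0], [1], [2], [3], [4], [5]
  1-simplices (12): [0,1], [0,2], [0,3], [0,4], [1,3], [1,4], [1,5], [2,3], [2,4], [2,5], [3,5], [4,5]
  2-simplices (8): [0,1,3], [0,1,4], [0,2,3], [0,2,4], [1,3,5], [1,4,5], [2,3,5], [2,4,5]

so the chain groups are C_0 ≅ Z^6, C_1 ≅ Z^12, C_2 ≅ Z^8.

The boundary map ∂_1: C_1 → C_0 is given by ∂[p,q] = [q] − [p].
This gives a 6×12 integer matrix of rank 5; reducing to Smith normal form yields diagonal entries (1,1,1,1,1).

Boundary ∂_2: C_2 → C_1 maps a triangle to the signed sum of its edges. For instance
  ∂[2,4,5] = [4,5] − [2,5] + [2,4],
  ∂[2,3,5] = [3,5] − [2,5] + [2,3].
The 12×8 boundary matrix has rank 7 and Smith normal form diag(1,1,1,1,1,1,1).

From H_k ≅ ker(∂_k) / im(∂_{k+1}) we obtain:

  H_0: rank C_0 − rank ∂_1 = 6 − 5 = 1, and the invariant factors of ∂_1 are all 1, so H_0 = Z.
  H_1: rank ker ∂_1 − rank ∂_2 = (12 − 5) − 7 = 0, and the invariant factors of ∂_2 are all 1, so H_1 = 0.
  H_2: rank ker ∂_2 − rank ∂_3 = (8 − 7) − 0 = 1, and there is no ∂_3, so H_2 = Z.

As a check, the Euler characteristic is 6 − 12 + 8 = 2, which agrees with 1 − 0 + 1 = 2.
(K is a triangulation of the 2-sphere S^2.)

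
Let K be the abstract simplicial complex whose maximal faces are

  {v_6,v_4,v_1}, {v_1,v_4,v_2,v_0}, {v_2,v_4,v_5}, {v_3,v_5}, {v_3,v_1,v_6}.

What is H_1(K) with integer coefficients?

H_1 = Z.

Fix the vertex order v_0 < v_1 < v_2 < v_3 < v_4 < v_5 < v_6 and write every simplex with vertices in increasing order. Then dim K = 3 and the simplices of K are:

  0-simplices (7): [v_0], [v_1], [v_2], [v_3], [v_4], [v_5], [v_6]
  1-simplices (13): [v_0,v_1], [v_0,v_2], [v_0,v_4], [v_1,v_2], [v_1,v_3], [v_1,v_4], [v_1,v_6], [v_2,v_4], [v_2,v_5], [v_3,v_5], [v_3,v_6], [v_4,v_5], [v_4,v_6]
  2-simplices (7): [v_0,v_1,v_2], [v_0,v_1,v_4], [v_0,v_2,v_4], [v_1,v_2,v_4], [v_1,v_3,v_6], [v_1,v_4,v_6], [v_2,v_4,v_5]
  3-simplices (1): [v_0,v_1,v_2,v_4]

Hence C_0 ≅ Z^7, C_1 ≅ Z^13, C_2 ≅ Z^7, C_3 ≅ Z^1.

The boundary map ∂_1: C_1 → C_0 maps an edge to its endpoints' difference, ∂[p,q] = q − p.
This gives a 7×13 integer matrix of rank 6; reducing to Smith normal form yields diagonal entries (1,1,1,1,1,1).

∂_2: C_2 → C_1 maps a triangle to the signed sum of its edges. For instance
  ∂[v_1,v_4,v_6] = [v_4,v_6] − [v_1,v_6] + [v_1,v_4],
  ∂[v_1,v_2,v_4] = [v_2,v_4] − [v_1,v_4] + [v_1,v_2].
As a 13×7 matrix over Z this has rank 6, with invariant factors (1,1,1,1,1,1).

The boundary map ∂_3: C_3 → C_2 sends each 3-simplex σ to the alternating sum Σ_i (−1)^i (σ with its i-th vertex removed). For instance
  ∂[v_0,v_1,v_2,v_4] = [v_1,v_2,v_4] − [v_0,v_2,v_4] + [v_0,v_1,v_4] − [v_0,v_1,v_2].
The resulting 7×1 matrix has rank 1, and its Smith normal form has invariant factors (1).

Reading off H_k = ker ∂_k / im ∂_{k+1}:

  H_1: rank ker ∂_1 − rank ∂_2 = (13 − 6) − 6 = 1, and the invariant factors of ∂_2 are all 1, so H_1 ≅ Z.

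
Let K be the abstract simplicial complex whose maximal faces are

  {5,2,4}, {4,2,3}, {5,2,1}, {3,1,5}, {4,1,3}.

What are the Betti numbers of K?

b_0 = 1, b_1 = 1, b_2 = 0.

We work with the vertex ordering 1 < 2 < 3 < 4 < 5. The simplices of K, each written with vertices in increasing order, are:

  0-simplices (5): [1], [2], [3], [4], [5]
  1-simplices (10): [1,2], [1,3], [1,4], [1,5], [2,3], [2,4], [2,5], [3,4], [3,5], [4,5]
  2-simplices (5): [1,2,5], [1,3,4], [1,3,5], [2,3,4], [2,4,5]

giving chain groups C_0 ≅ Z^5, C_1 ≅ Z^10, C_2 ≅ Z^5.

∂_1: C_1 → C_0 sends each edge [p,q] (with p < q) to q − p. For instance
  ∂[1,2] = [2] − [1].
As a 5×10 matrix over Z this has rank 4, with invariant factors (1,1,1,1).

∂_2: C_2 → C_1 acts by ∂[p,q,r] = [q,r] − [p,r] + [p,q]. For instance
  ∂[2,3,4] = [3,4] − [2,4] + [2,3],
  ∂[1,2,5] = [2,5] − [1,5] + [1,2].
The resulting 10×5 matrix has rank 5, and its Smith normal form has invariant factors (1,1,1,1,1).

From H_k ≅ ker(∂_k) / im(∂_{k+1}) we obtain:

  H_0: rank C_0 − rank ∂_1 = 5 − 4 = 1, and the invariant factors of ∂_1 are all 1, so H_0 = Z.
  H_1: rank ker ∂_1 − rank ∂_2 = (10 − 4) − 5 = 1, and the invariant factors of ∂_2 are all 1, so H_1 = Z.
  H_2: rank ker ∂_2 − rank ∂_3 = (5 − 5) − 0 = 0, and there is no ∂_3, so H_2 = 0.

As a check, the Euler characteristic is 5 − 10 + 5 = 0, which agrees with 1 − 1 + 0 = 0.

Hence the Betti numbers are b_0 = 1, b_1 = 1, b_2 = 0.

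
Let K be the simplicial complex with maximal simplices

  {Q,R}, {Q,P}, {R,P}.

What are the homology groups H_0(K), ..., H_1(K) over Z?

Take the total order P < Q < R on the vertex set. Then K (dimension 1) consists of the simplices:

  0-simplices (3): P, Q, R
  1-simplices (3): PQ, PR, QR

giving chain groups C_0 ≅ Z^3, C_1 ≅ Z^3.

The boundary map ∂_1: C_1 → C_0 sends each edge [p,q] (with p < q) to q − p. For instance
  ∂PQ = Q − P.
This gives a 3×3 integer matrix of rank 2; reducing to Smith normal form yields diagonal entries (1,1).

Reading off H_k = ker ∂_k / im ∂_{k+1}:

  H_0: rank C_0 − rank ∂_1 = 3 − 2 = 1, and the invariant factors of ∂_1 are all 1, so H_0 = Z.
  H_1: rank ker ∂_1 − rank ∂_2 = (3 − 2) − 0 = 1, and there is no ∂_2, so H_1 = Z.

H_0 ≅ Z,  H_1 ≅ Z.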